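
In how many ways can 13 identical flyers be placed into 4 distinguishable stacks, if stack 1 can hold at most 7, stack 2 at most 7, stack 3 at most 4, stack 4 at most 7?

Without the upper bounds there are C(16,3) = 560 ways to split 13 among 4 stacks.
Subtract solutions that violate a single cap (substitute x_i' = x_i − (cap_i+1)): x_1 ≥ 8 gives C(8,3) = 56; x_2 ≥ 8 gives C(8,3) = 56; x_3 ≥ 5 gives C(11,3) = 165; x_4 ≥ 8 gives C(8,3) = 56. Together 333.
Add back pairs where two caps are both exceeded: 0 + 1 + 0 + 1 + 0 + 1 = 3.
By inclusion–exclusion the count is 560 − 333 + 3 = 230.

230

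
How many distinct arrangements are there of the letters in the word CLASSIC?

1260

CLASSIC has 7 letters with C appearing twice and S appearing twice.
The number of distinct arrangements is 7!/(2!·2!) = 5040/4 = 1260.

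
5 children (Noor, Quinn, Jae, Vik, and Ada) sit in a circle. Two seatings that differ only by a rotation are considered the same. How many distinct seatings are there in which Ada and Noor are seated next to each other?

Treat {Ada, Noor} as one unit (2 internal orders) and seat the resulting 4 units around the table: (3)! circular arrangements.
So 2 × (3)! = 2 × 6 = 12.

12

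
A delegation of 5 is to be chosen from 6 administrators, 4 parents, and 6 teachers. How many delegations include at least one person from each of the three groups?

Total 5-person selections from all 16: C(16,5) = 4368.
Subtract selections that omit an entire group: no administrators → C(10,5) = 252; no parents → C(12,5) = 792; no teachers → C(10,5) = 252.
Add back selections omitting two groups (i.e. drawn from a single group): C(6,5) + C(4,5) + C(6,5) = 12.
By inclusion–exclusion: 4368 − 1296 + 12 = 3084.

3084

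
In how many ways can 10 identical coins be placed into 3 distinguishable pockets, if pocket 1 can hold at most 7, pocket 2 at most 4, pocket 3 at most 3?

Without the upper bounds there are C(12,2) = 66 ways to split 10 among 3 pockets.
Subtract solutions that violate a single cap (substitute x_i' = x_i − (cap_i+1)): x_1 ≥ 8 gives C(4,2) = 6; x_2 ≥ 5 gives C(7,2) = 21; x_3 ≥ 4 gives C(8,2) = 28. Together 55.
Add back pairs where two caps are both exceeded: 0 + 0 + 3 = 3.
By inclusion–exclusion the count is 66 − 55 + 3 = 14.

14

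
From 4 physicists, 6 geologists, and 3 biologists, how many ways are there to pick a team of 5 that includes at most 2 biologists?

1242

Split by how many biologists are chosen (0 through 2).
Sum: C(3,0)·C(10,5) + C(3,1)·C(10,4) + C(3,2)·C(10,3) = 252 + 630 + 360 = 1242.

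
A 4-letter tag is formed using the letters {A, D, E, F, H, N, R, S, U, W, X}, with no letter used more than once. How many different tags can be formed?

This is a permutation of 4 out of 11: P(11,4) = 11!/7!.
11 × 10 × 9 × 8 = 7920.

7920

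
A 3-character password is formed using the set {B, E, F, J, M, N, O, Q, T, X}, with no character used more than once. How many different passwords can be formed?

With no repetition, fill the 3 characters in order: 10 choices, then 9, down to 8.
That product is 10 × 9 × 8 = 720.

720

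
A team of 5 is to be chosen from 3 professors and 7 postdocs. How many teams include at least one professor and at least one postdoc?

231

Unrestricted: C(10,5) = 252 ways to pick any 5 of the 10.
Subtract selections that omit an entire group: no professors → C(7,5) = 21; no postdocs → C(3,5) = 0.
Both groups omitted at once is impossible, so 252 − 21 = 231.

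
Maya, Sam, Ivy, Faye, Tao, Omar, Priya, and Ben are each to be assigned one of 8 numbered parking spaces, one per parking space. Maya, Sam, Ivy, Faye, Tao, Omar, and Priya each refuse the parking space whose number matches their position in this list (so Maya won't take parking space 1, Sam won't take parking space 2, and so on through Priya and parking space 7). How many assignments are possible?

Let Aᵢ (for 1 ≤ i ≤ 7) be the placements that put person i in their forbidden parking space. Any j of these fix j positions, leaving (8−j)! ways to fill the rest, and there are C(7,j) ways to pick which j.
By inclusion–exclusion, the number of valid placements is Σ_{j=0}^{7} (−1)^j C(7,j)·(8−j)!.
Computing: 40320 − 35280 + 15120 − 4200 + 840 − 126 + 14 − 1 = 16687.

16687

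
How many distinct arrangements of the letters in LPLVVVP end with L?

60

Fix L in the last position and arrange the remaining 6 letters.
Those 6 letters have P appearing twice and V appearing 3 times, giving (6)!/(3!·2!) = 60.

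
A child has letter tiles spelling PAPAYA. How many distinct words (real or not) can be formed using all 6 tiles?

PAPAYA has 6 letters with A appearing 3 times and P appearing twice.
Dividing 6! = 720 by 3!·2! = 12 for the repeated letters gives 60.

60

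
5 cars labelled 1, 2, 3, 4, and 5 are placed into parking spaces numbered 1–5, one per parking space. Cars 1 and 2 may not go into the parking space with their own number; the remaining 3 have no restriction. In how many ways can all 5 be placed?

78

Let Aᵢ (for i ∈ {1, 2}) be the placements that put car i in its forbidden parking space. Any j of these fix j positions, leaving (5−j)! ways to fill the rest, and there are C(2,j) ways to pick which j.
By inclusion–exclusion, the number of valid placements is Σ_{j=0}^{2} (−1)^j C(2,j)·(5−j)!.
Computing: 120 − 48 + 6 = 78.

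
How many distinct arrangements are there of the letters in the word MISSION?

1260

MISSION has 7 letters with I appearing twice and S appearing twice.
The number of distinct arrangements is 7!/(2!·2!) = 5040/4 = 1260.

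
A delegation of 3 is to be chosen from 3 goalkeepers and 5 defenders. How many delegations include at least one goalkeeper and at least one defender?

Unrestricted: C(8,3) = 56 ways to pick any 3 of the 8.
Subtract selections that omit an entire group: no goalkeepers → C(5,3) = 10; no defenders → C(3,3) = 1.
Both groups omitted at once is impossible, so 56 − 11 = 45.

45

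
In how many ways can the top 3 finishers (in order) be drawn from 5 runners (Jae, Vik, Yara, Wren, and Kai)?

There are 5 choices for 1st place, 4 for 2nd, and 3 for 3rd.
That gives 5 × 4 × 3 = 60.

60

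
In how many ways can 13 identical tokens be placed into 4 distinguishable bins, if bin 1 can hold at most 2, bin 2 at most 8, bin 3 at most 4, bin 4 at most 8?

103

By stars and bars, unrestricted non-negative solutions to x_1+…+x_4 = 13 number C(13+3,3) = 560.
Subtract solutions that violate a single cap (substitute x_i' = x_i − (cap_i+1)): x_1 ≥ 3 gives C(13,3) = 286; x_2 ≥ 9 gives C(7,3) = 35; x_3 ≥ 5 gives C(11,3) = 165; x_4 ≥ 9 gives C(7,3) = 35. Together 521.
Add back pairs where two caps are both exceeded: 4 + 56 + 4 + 0 + 0 + 0 = 64.
By inclusion–exclusion the count is 560 − 521 + 64 = 103.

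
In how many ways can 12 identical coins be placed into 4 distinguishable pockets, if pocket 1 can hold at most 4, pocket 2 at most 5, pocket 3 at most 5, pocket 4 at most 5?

Without the upper bounds there are C(15,3) = 455 ways to split 12 among 4 pockets.
Subtract solutions that violate a single cap (substitute x_i' = x_i − (cap_i+1)): x_1 ≥ 5 gives C(10,3) = 120; x_2 ≥ 6 gives C(9,3) = 84; x_3 ≥ 6 gives C(9,3) = 84; x_4 ≥ 6 gives C(9,3) = 84. Together 372.
Add back pairs where two caps are both exceeded: 4 + 4 + 4 + 1 + 1 + 1 = 15.
By inclusion–exclusion the count is 455 − 372 + 15 = 98.

98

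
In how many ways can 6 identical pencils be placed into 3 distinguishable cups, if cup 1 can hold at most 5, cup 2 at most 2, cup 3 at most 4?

Without the upper bounds there are C(8,2) = 28 ways to split 6 among 3 cups.
Subtract solutions that violate a single cap (substitute x_i' = x_i − (cap_i+1)): x_1 ≥ 6 gives C(2,2) = 1; x_2 ≥ 3 gives C(5,2) = 10; x_3 ≥ 5 gives C(3,2) = 3. Together 14.
No two caps can be exceeded simultaneously, so the pair terms are all 0.
By inclusion–exclusion the count is 28 − 14 + 0 = 14.

14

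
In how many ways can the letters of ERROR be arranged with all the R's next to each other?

Treat the 3 copies of R as a single block. The multiset to arrange is then {RRR, E, O}, 3 items in all.
All 3 items are distinct, so there are (3)! = 6 arrangements.

6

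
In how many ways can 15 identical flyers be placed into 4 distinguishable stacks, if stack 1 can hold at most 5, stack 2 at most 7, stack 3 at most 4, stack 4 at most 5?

78

Ignoring the caps, the number of non-negative solutions to x_1+…+x_4 = 15 is C(18,3) = 816.
Subtract solutions that violate a single cap (substitute x_i' = x_i − (cap_i+1)): x_1 ≥ 6 gives C(12,3) = 220; x_2 ≥ 8 gives C(10,3) = 120; x_3 ≥ 5 gives C(13,3) = 286; x_4 ≥ 6 gives C(12,3) = 220. Together 846.
Add back pairs where two caps are both exceeded: 4 + 35 + 20 + 10 + 4 + 35 = 108.
By inclusion–exclusion the count is 816 − 846 + 108 = 78.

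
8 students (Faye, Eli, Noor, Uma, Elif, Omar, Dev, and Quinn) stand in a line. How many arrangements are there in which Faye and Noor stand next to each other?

10080

Treat {Faye, Noor} as a single unit. There are 7 units to order, and the pair itself can be ordered 2 ways.
So the count is 2·(7)! = 10080.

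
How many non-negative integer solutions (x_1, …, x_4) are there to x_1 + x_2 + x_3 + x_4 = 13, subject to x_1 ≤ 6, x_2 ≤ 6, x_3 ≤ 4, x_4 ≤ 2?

Ignoring the caps, the number of non-negative solutions to x_1+…+x_4 = 13 is C(16,3) = 560.
Subtract solutions that violate a single cap (substitute x_i' = x_i − (cap_i+1)): x_1 ≥ 7 gives C(9,3) = 84; x_2 ≥ 7 gives C(9,3) = 84; x_3 ≥ 5 gives C(11,3) = 165; x_4 ≥ 3 gives C(13,3) = 286. Together 619.
Add back pairs where two caps are both exceeded: 0 + 4 + 20 + 4 + 20 + 56 = 104.
By inclusion–exclusion the count is 560 − 619 + 104 = 45.

45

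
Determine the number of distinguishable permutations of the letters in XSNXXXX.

XSNXXXX has 7 letters with X appearing 5 times.
So there are 7! / (5!) = 42 distinguishable arrangements.

42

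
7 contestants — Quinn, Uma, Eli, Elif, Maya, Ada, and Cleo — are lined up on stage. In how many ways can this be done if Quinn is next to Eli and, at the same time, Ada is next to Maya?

Treat {Quinn,Eli} as one block (2 orders) and {Ada,Maya} as another (2 orders).
That leaves 5 units to arrange: 2 × 2 × 5! = 4 × 120 = 480.

480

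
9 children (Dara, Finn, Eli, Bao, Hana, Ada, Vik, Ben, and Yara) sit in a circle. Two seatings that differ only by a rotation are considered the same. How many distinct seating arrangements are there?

Around a circle, 9 distinct people have 9!/9 = (8)! = 40320 rotationally distinct seatings.

40320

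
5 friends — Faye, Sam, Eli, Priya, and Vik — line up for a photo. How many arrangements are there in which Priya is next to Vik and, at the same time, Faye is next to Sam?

24

Treat {Priya,Vik} as one block (2 orders) and {Faye,Sam} as another (2 orders).
That leaves 3 units to arrange: 2 × 2 × 3! = 4 × 6 = 24.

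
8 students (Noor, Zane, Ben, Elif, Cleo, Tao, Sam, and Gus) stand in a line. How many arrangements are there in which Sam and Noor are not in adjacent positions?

There are 8! = 40320 arrangements in all. If Sam and Noor are adjacent, merging them into one block gives 2·(7)! = 10080 arrangements.
So 40320 − 10080 = 30240 arrangements keep them apart.

30240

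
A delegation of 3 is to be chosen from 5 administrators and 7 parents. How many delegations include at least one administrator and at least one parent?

With no constraint there are C(12,3) = 220 possible selections.
Subtract selections that omit an entire group: no administrators → C(7,3) = 35; no parents → C(5,3) = 10.
Both groups omitted at once is impossible, so 220 − 45 = 175.

175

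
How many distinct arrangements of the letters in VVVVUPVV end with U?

7

Fix U in the last position and arrange the remaining 7 letters.
Those 7 letters have V appearing 6 times, giving (7)!/(6!) = 7.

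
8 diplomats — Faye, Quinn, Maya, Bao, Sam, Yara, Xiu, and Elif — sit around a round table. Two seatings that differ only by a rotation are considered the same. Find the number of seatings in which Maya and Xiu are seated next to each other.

1440

Treat {Maya, Xiu} as one unit (2 internal orders) and seat the resulting 7 units around the table: (6)! circular arrangements.
So 2 × (6)! = 2 × 720 = 1440.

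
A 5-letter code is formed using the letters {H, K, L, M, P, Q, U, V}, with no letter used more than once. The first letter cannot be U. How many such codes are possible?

The first letter has 8−1 = 7 choices (anything except U).
The remaining 4 letters are filled from the other 7 symbols without repetition: 7 × 6 × 5 × 4 = 840.
Total: 7 × 840 = 5880.

5880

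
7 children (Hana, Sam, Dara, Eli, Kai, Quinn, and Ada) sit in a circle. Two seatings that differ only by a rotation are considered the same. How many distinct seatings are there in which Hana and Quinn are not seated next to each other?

480

Without the restriction there are (6)! = 720 seatings.
Seatings with Hana beside Quinn: treat them as a block with 2 internal orders, giving 2 × (5)! = 240.
Subtracting, 720 − 240 = 480.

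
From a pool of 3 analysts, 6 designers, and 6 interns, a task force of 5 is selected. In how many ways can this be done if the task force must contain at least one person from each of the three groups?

1971

Unrestricted: C(15,5) = 3003 ways to pick any 5 of the 15.
Subtract selections that omit an entire group: no analysts → C(12,5) = 792; no designers → C(9,5) = 126; no interns → C(9,5) = 126.
Add back selections omitting two groups (i.e. drawn from a single group): C(3,5) + C(6,5) + C(6,5) = 12.
By inclusion–exclusion: 3003 − 1044 + 12 = 1971.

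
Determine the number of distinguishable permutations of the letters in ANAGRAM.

840

The 7 letters of ANAGRAM have repeats: A appearing 3 times.
Dividing 7! = 5040 by 3! = 6 for the repeated letters gives 840.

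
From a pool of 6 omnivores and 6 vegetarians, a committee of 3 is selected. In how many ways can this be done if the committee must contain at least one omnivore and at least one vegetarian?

With no constraint there are C(12,3) = 220 possible selections.
Subtract selections that omit an entire group: no omnivores → C(6,3) = 20; no vegetarians → C(6,3) = 20.
Both groups omitted at once is impossible, so 220 − 40 = 180.

180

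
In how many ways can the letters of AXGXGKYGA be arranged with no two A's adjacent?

There are 9!/(3!·2!·2!) = 15120 arrangements of AXGXGKYGA in total.
Arrangements with the A's together: treat AA as one letter, giving (8)!/(3!·2!) = 3360.
Hence 15120 − 3360 = 11760.

11760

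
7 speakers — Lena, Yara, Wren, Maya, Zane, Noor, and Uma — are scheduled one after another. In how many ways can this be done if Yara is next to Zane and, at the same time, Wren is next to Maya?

480

Treat {Yara,Zane} as one block (2 orders) and {Wren,Maya} as another (2 orders).
That leaves 5 units to arrange: 2 × 2 × 5! = 4 × 120 = 480.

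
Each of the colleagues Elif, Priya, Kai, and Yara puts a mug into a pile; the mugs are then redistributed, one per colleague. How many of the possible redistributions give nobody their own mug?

Let Aᵢ be the assignments in which colleague i gets their own mug. We want the size of the complement of A₁∪…∪A_4.
By inclusion–exclusion this is Σ_{j=0}^{4} (−1)^j C(4,j)·(4−j)!.
Computing: 24 − 24 + 12 − 4 + 1 = 9.

9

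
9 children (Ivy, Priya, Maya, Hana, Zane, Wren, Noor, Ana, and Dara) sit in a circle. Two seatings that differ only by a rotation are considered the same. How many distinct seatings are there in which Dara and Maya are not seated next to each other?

30240

Without the restriction there are (8)! = 40320 seatings.
Those with Dara next to Maya: fuse the pair into one unit and seat 8 units around a circle — 2·(7)! = 10080.
Subtracting, 40320 − 10080 = 30240.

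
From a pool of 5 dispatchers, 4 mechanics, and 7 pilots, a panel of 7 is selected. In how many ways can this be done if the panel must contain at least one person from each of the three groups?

10283

Total 7-person selections from all 16: C(16,7) = 11440.
Subtract selections that omit an entire group: no dispatchers → C(11,7) = 330; no mechanics → C(12,7) = 792; no pilots → C(9,7) = 36.
Add back selections omitting two groups (i.e. drawn from a single group): C(5,7) + C(4,7) + C(7,7) = 1.
By inclusion–exclusion: 11440 − 1158 + 1 = 10283.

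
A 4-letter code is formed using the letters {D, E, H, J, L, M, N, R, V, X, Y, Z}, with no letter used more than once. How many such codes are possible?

This is a permutation of 4 out of 12: P(12,4) = 12!/8!.
That product is 12 × 11 × 10 × 9 = 11880.

11880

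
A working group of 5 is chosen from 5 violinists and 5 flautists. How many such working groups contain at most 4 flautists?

Split by how many flautists are chosen (0 through 4).
Sum: C(5,0)·C(5,5) + C(5,1)·C(5,4) + C(5,2)·C(5,3) + C(5,3)·C(5,2) + C(5,4)·C(5,1) = 1 + 25 + 100 + 100 + 25 = 251.

251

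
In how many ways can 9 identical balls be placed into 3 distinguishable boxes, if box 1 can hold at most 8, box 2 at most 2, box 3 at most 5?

Ignoring the caps, the number of non-negative solutions to x_1+…+x_3 = 9 is C(11,2) = 55.
Subtract solutions that violate a single cap (substitute x_i' = x_i − (cap_i+1)): x_1 ≥ 9 gives C(2,2) = 1; x_2 ≥ 3 gives C(8,2) = 28; x_3 ≥ 6 gives C(5,2) = 10. Together 39.
Add back pairs where two caps are both exceeded: 0 + 0 + 1 = 1.
By inclusion–exclusion the count is 55 − 39 + 1 = 17.

17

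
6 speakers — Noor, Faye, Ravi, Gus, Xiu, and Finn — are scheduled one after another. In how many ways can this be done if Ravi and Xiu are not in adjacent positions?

There are 6! = 720 arrangements in all. If Ravi and Xiu are adjacent, merging them into one block gives 2·(5)! = 240 arrangements.
Complementary counting: 720 − 240 = 480.

480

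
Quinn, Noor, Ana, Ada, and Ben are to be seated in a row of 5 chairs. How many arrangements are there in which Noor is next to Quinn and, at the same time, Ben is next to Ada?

24

Treat {Noor,Quinn} as one block (2 orders) and {Ben,Ada} as another (2 orders).
That leaves 3 units to arrange: 2 × 2 × 3! = 4 × 6 = 24.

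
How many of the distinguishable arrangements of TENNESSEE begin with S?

840

With the first slot taken by S, it remains to arrange the other 8 letters (TENNESEE).
Those 8 letters have E appearing 4 times and N appearing twice, giving (8)!/(4!·2!) = 840.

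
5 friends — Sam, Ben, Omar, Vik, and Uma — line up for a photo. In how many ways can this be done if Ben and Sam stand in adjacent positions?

Glue Ben and Sam into one block (2 internal orders), leaving 4 units to arrange in a row.
So the count is 2·(4)! = 48.

48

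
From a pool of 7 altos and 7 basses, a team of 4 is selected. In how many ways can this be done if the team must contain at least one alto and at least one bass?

Total 4-person selections from all 14: C(14,4) = 1001.
Selections missing a whole group: no altos → C(7,4) = 35; no basses → C(7,4) = 35.
Both groups omitted at once is impossible, so 1001 − 70 = 931.

931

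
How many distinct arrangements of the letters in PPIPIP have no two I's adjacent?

Total arrangements of PPIPIP: 6!/(4!·2!) = 15.
If the two I's are adjacent, glue them into one block, leaving 5 items to arrange: (5)!/(4!) = 5 ways.
Subtracting, 15 − 5 = 10 arrangements keep the I's apart.

10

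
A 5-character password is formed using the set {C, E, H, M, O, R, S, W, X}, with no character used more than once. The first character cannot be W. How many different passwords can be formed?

13440

The first character has 9−1 = 8 choices (anything except W).
The remaining 4 characters are filled from the other 8 symbols without repetition: 8 × 7 × 6 × 5 = 1680.
Total: 8 × 1680 = 13440.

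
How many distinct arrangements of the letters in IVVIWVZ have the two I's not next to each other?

300

There are 7!/(3!·2!) = 420 arrangements of IVVIWVZ in total.
If the two I's are adjacent, glue them into one block, leaving 6 items to arrange: (6)!/(3!) = 120 ways.
Hence 420 − 120 = 300.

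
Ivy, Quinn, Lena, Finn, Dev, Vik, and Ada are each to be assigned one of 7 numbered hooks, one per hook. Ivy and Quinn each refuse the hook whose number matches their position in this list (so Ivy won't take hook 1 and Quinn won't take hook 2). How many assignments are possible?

3720

Let Aᵢ (for i ∈ {1, 2}) be the placements that put person i in their forbidden hook. Any j of these fix j positions, leaving (7−j)! ways to fill the rest, and there are C(2,j) ways to pick which j.
By inclusion–exclusion, the number of valid placements is Σ_{j=0}^{2} (−1)^j C(2,j)·(7−j)!.
Computing: 5040 − 1440 + 120 = 3720.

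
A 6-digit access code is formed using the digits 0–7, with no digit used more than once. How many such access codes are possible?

20160

Choose and order 6 of the 8 symbols: the first digit has 8 options, the next 7, and so on down to 3.
8 × 7 × 6 × 5 × 4 × 3 = 20160.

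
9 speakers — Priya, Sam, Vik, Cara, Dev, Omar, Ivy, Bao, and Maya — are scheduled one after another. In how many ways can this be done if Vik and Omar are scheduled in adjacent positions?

Glue Vik and Omar into one block (2 internal orders), leaving 8 units to arrange in a row.
That gives 2 × 8! = 2 × 40320 = 80640.

80640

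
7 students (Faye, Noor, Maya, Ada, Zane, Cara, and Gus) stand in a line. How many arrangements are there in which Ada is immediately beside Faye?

Glue Ada and Faye into one block (2 internal orders), leaving 6 units to arrange in a row.
So the count is 2·(6)! = 1440.

1440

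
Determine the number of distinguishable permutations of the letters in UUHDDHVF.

The 8 letters of UUHDDHVF have repeats: D appearing twice, H appearing twice, and U appearing twice.
So there are 8! / (2!·2!·2!) = 5040 distinguishable arrangements.

5040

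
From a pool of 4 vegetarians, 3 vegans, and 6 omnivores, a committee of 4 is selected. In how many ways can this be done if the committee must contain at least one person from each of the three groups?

360

With no constraint there are C(13,4) = 715 possible selections.
Selections missing a whole group: no vegetarians → C(9,4) = 126; no vegans → C(10,4) = 210; no omnivores → C(7,4) = 35.
Add back selections omitting two groups (i.e. drawn from a single group): C(4,4) + C(3,4) + C(6,4) = 16.
By inclusion–exclusion: 715 − 371 + 16 = 360.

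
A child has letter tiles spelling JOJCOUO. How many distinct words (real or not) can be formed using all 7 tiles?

420

The 7 letters of JOJCOUO have repeats: J appearing twice and O appearing 3 times.
So there are 7! / (3!·2!) = 420 distinguishable arrangements.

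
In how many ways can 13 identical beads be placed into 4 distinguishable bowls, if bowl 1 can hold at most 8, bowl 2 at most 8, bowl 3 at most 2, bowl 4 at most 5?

Without the upper bounds there are C(16,3) = 560 ways to split 13 among 4 bowls.
Subtract solutions that violate a single cap (substitute x_i' = x_i − (cap_i+1)): x_1 ≥ 9 gives C(7,3) = 35; x_2 ≥ 9 gives C(7,3) = 35; x_3 ≥ 3 gives C(13,3) = 286; x_4 ≥ 6 gives C(10,3) = 120. Together 476.
Add back pairs where two caps are both exceeded: 0 + 4 + 0 + 4 + 0 + 35 = 43.
By inclusion–exclusion the count is 560 − 476 + 43 = 127.

127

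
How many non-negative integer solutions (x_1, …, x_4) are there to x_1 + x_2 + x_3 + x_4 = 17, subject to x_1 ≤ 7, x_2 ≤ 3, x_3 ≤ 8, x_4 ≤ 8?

158

By stars and bars, unrestricted non-negative solutions to x_1+…+x_4 = 17 number C(17+3,3) = 1140.
Subtract solutions that violate a single cap (substitute x_i' = x_i − (cap_i+1)): x_1 ≥ 8 gives C(12,3) = 220; x_2 ≥ 4 gives C(16,3) = 560; x_3 ≥ 9 gives C(11,3) = 165; x_4 ≥ 9 gives C(11,3) = 165. Together 1110.
Add back pairs where two caps are both exceeded: 56 + 1 + 1 + 35 + 35 + 0 = 128.
By inclusion–exclusion the count is 1140 − 1110 + 128 = 158.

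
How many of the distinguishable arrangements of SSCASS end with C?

With the last slot taken by C, it remains to arrange the other 5 letters (SSASS).
Those 5 letters have S appearing 4 times, giving (5)!/(4!) = 5.

5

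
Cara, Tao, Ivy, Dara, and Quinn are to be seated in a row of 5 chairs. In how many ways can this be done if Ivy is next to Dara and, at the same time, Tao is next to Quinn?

24

Treat {Ivy,Dara} as one block (2 orders) and {Tao,Quinn} as another (2 orders).
That leaves 3 units to arrange: 2 × 2 × 3! = 4 × 6 = 24.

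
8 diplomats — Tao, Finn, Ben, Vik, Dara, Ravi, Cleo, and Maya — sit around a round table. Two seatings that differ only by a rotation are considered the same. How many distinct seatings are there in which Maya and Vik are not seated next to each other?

Without the restriction there are (7)! = 5040 seatings.
Seatings with Maya beside Vik: treat them as a block with 2 internal orders, giving 2 × (6)! = 1440.
Subtracting, 5040 − 1440 = 3600.

3600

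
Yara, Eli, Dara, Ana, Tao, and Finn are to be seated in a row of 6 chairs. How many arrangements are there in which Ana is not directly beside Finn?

Of the 6! = 720 arrangements, those with Ana and Finn adjacent number 2 × 5! = 240 (treat the pair as a block with 2 internal orders).
Complementary counting: 720 − 240 = 480.

480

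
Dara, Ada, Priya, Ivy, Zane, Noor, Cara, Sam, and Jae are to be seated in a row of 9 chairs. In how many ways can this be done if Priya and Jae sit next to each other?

Glue Priya and Jae into one block (2 internal orders), leaving 8 units to arrange in a row.
That gives 2 × 8! = 2 × 40320 = 80640.

80640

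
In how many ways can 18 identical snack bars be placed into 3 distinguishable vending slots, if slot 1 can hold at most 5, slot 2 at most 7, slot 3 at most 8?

6

By stars and bars, unrestricted non-negative solutions to x_1+…+x_3 = 18 number C(18+2,2) = 190.
Subtract solutions that violate a single cap (substitute x_i' = x_i − (cap_i+1)): x_1 ≥ 6 gives C(14,2) = 91; x_2 ≥ 8 gives C(12,2) = 66; x_3 ≥ 9 gives C(11,2) = 55. Together 212.
Add back pairs where two caps are both exceeded: 15 + 10 + 3 = 28.
By inclusion–exclusion the count is 190 − 212 + 28 = 6.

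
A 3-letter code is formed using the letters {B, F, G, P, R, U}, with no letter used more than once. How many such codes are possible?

Choose and order 3 of the 6 symbols: the first letter has 6 options, the next 5, then 4.
That product is 6 × 5 × 4 = 120.

120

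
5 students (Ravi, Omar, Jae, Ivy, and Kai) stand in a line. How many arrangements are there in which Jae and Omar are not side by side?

Of the 5! = 120 arrangements, those with Jae and Omar adjacent number 2 × 4! = 48 (treat the pair as a block with 2 internal orders).
Complementary counting: 120 − 48 = 72.

72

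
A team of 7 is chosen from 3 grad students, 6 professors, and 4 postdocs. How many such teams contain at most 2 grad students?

Split by how many grad students are chosen (0 through 2).
Sum: C(3,0)·C(10,7) + C(3,1)·C(10,6) + C(3,2)·C(10,5) = 120 + 630 + 756 = 1506.

1506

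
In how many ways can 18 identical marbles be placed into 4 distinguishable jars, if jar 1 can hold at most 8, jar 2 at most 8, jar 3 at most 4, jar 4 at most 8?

218

Ignoring the caps, the number of non-negative solutions to x_1+…+x_4 = 18 is C(21,3) = 1330.
Subtract solutions that violate a single cap (substitute x_i' = x_i − (cap_i+1)): x_1 ≥ 9 gives C(12,3) = 220; x_2 ≥ 9 gives C(12,3) = 220; x_3 ≥ 5 gives C(16,3) = 560; x_4 ≥ 9 gives C(12,3) = 220. Together 1220.
Add back pairs where two caps are both exceeded: 1 + 35 + 1 + 35 + 1 + 35 = 108.
By inclusion–exclusion the count is 1330 − 1220 + 108 = 218.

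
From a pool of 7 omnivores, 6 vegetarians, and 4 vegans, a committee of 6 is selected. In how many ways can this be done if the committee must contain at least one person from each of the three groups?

Unrestricted: C(17,6) = 12376 ways to pick any 6 of the 17.
Selections missing a whole group: no omnivores → C(10,6) = 210; no vegetarians → C(11,6) = 462; no vegans → C(13,6) = 1716.
Add back selections omitting two groups (i.e. drawn from a single group): C(7,6) + C(6,6) + C(4,6) = 8.
By inclusion–exclusion: 12376 − 2388 + 8 = 9996.

9996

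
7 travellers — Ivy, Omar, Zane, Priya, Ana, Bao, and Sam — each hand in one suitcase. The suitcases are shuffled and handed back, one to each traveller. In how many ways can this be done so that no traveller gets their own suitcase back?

1854

This is the derangement count D_7: permutations of 7 items with no fixed point.
By inclusion–exclusion this is Σ_{j=0}^{7} (−1)^j C(7,j)·(7−j)!.
Computing: 5040 − 5040 + 2520 − 840 + 210 − 42 + 7 − 1 = 1854.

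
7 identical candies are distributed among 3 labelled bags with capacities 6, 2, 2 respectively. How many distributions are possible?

8

Without the upper bounds there are C(9,2) = 36 ways to split 7 among 3 bags.
Subtract solutions that violate a single cap (substitute x_i' = x_i − (cap_i+1)): x_1 ≥ 7 gives C(2,2) = 1; x_2 ≥ 3 gives C(6,2) = 15; x_3 ≥ 3 gives C(6,2) = 15. Together 31.
Add back pairs where two caps are both exceeded: 0 + 0 + 3 = 3.
By inclusion–exclusion the count is 36 − 31 + 3 = 8.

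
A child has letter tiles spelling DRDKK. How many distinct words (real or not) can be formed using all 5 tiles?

DRDKK has 5 letters with D appearing twice and K appearing twice.
Dividing 5! = 120 by 2!·2! = 4 for the repeated letters gives 30.

30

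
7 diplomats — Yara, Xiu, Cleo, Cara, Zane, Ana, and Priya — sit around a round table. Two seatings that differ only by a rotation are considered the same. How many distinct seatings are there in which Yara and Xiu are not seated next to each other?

480

All circular seatings of 7 people number (6)! = 720.
Those with Yara next to Xiu: fuse the pair into one unit and seat 6 units around a circle — 2·(5)! = 240.
Subtracting, 720 − 240 = 480.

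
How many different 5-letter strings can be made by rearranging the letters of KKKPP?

Letter multiplicities in KKKPP: K×3, P×2.
Dividing 5! = 120 by 3!·2! = 12 for the repeated letters gives 10.

10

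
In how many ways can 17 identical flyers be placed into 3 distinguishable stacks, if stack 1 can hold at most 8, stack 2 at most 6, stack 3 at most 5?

6

Ignoring the caps, the number of non-negative solutions to x_1+…+x_3 = 17 is C(19,2) = 171.
Subtract solutions that violate a single cap (substitute x_i' = x_i − (cap_i+1)): x_1 ≥ 9 gives C(10,2) = 45; x_2 ≥ 7 gives C(12,2) = 66; x_3 ≥ 6 gives C(13,2) = 78. Together 189.
Add back pairs where two caps are both exceeded: 3 + 6 + 15 = 24.
By inclusion–exclusion the count is 171 − 189 + 24 = 6.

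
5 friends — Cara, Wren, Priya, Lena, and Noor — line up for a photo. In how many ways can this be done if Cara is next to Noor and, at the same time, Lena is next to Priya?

24

Treat {Cara,Noor} as one block (2 orders) and {Lena,Priya} as another (2 orders).
That leaves 3 units to arrange: 2 × 2 × 3! = 4 × 6 = 24.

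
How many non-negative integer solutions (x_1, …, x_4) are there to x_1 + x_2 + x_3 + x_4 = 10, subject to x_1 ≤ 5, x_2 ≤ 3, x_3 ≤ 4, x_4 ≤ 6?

By stars and bars, unrestricted non-negative solutions to x_1+…+x_4 = 10 number C(10+3,3) = 286.
Subtract solutions that violate a single cap (substitute x_i' = x_i − (cap_i+1)): x_1 ≥ 6 gives C(7,3) = 35; x_2 ≥ 4 gives C(9,3) = 84; x_3 ≥ 5 gives C(8,3) = 56; x_4 ≥ 7 gives C(6,3) = 20. Together 195.
Add back pairs where two caps are both exceeded: 1 + 0 + 0 + 4 + 0 + 0 = 5.
By inclusion–exclusion the count is 286 − 195 + 5 = 96.

96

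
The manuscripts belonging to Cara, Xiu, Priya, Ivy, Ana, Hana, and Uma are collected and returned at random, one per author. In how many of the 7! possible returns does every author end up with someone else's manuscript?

1854

Count assignments avoiding every fixed point. For any j of the 7 authors fixed to their own manuscript, the other 7−j can be arranged in (7−j)! ways.
By inclusion–exclusion this is Σ_{j=0}^{7} (−1)^j C(7,j)·(7−j)!.
Computing: 5040 − 5040 + 2520 − 840 + 210 − 42 + 7 − 1 = 1854.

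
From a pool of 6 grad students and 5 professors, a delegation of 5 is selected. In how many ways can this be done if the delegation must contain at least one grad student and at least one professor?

Unrestricted: C(11,5) = 462 ways to pick any 5 of the 11.
Selections missing a whole group: no grad students → C(5,5) = 1; no professors → C(6,5) = 6.
Both groups omitted at once is impossible, so 462 − 7 = 455.

455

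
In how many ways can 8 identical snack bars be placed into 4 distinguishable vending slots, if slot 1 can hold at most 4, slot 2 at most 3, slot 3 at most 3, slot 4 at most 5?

Ignoring the caps, the number of non-negative solutions to x_1+…+x_4 = 8 is C(11,3) = 165.
Subtract solutions that violate a single cap (substitute x_i' = x_i − (cap_i+1)): x_1 ≥ 5 gives C(6,3) = 20; x_2 ≥ 4 gives C(7,3) = 35; x_3 ≥ 4 gives C(7,3) = 35; x_4 ≥ 6 gives C(5,3) = 10. Together 100.
Add back pairs where two caps are both exceeded: 0 + 0 + 0 + 1 + 0 + 0 = 1.
By inclusion–exclusion the count is 165 − 100 + 1 = 66.

66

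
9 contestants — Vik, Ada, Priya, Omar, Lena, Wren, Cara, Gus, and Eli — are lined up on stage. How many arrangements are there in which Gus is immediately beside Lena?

80640

Glue Gus and Lena into one block (2 internal orders), leaving 8 units to arrange in a row.
So the count is 2·(8)! = 80640.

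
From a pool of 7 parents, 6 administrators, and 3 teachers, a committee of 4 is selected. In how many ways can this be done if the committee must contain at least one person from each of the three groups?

819

With no constraint there are C(16,4) = 1820 possible selections.
Subtract selections that omit an entire group: no parents → C(9,4) = 126; no administrators → C(10,4) = 210; no teachers → C(13,4) = 715.
Add back selections omitting two groups (i.e. drawn from a single group): C(7,4) + C(6,4) + C(3,4) = 50.
By inclusion–exclusion: 1820 − 1051 + 50 = 819.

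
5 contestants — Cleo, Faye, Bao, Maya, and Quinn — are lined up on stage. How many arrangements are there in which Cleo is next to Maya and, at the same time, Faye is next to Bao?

Treat {Cleo,Maya} as one block (2 orders) and {Faye,Bao} as another (2 orders).
That leaves 3 units to arrange: 2 × 2 × 3! = 4 × 6 = 24.

24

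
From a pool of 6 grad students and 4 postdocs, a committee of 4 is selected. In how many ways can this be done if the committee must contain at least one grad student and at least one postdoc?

With no constraint there are C(10,4) = 210 possible selections.
Subtract selections that omit an entire group: no grad students → C(4,4) = 1; no postdocs → C(6,4) = 15.
Both groups omitted at once is impossible, so 210 − 16 = 194.

194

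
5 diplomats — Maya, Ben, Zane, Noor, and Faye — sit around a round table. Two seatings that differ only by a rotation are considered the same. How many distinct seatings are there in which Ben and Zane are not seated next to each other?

All circular seatings of 5 people number (4)! = 24.
Those with Ben next to Zane: fuse the pair into one unit and seat 4 units around a circle — 2·(3)! = 12.
Subtracting, 24 − 12 = 12.

12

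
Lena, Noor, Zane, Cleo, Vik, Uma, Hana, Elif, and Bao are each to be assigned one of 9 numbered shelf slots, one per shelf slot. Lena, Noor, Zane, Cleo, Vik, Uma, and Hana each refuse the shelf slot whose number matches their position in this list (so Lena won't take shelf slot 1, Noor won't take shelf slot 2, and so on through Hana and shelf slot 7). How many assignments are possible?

Let Aᵢ (for 1 ≤ i ≤ 7) be the placements that put person i in their forbidden shelf slot. Any j of these fix j positions, leaving (9−j)! ways to fill the rest, and there are C(7,j) ways to pick which j.
By inclusion–exclusion, the number of valid placements is Σ_{j=0}^{7} (−1)^j C(7,j)·(9−j)!.
Computing: 362880 − 282240 + 105840 − 25200 + 4200 − 504 + 42 − 2 = 165016.

165016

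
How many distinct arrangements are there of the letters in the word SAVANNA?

The 7 letters of SAVANNA have repeats: A appearing 3 times and N appearing twice.
Dividing 7! = 5040 by 3!·2! = 12 for the repeated letters gives 420.

420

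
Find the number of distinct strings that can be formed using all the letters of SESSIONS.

SESSIONS has 8 letters with S appearing 4 times.
The number of distinct arrangements is 8!/(4!) = 40320/24 = 1680.

1680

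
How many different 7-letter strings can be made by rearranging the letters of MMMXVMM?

42

MMMXVMM has 7 letters with M appearing 5 times.
The number of distinct arrangements is 7!/(5!) = 5040/120 = 42.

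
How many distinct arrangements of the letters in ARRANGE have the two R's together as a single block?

Treat the 2 copies of R as a single block. The multiset to arrange is then {RR, A, A, E, G, N}, 6 items in all.
That gives (6)!/(2!) = 360 arrangements.

360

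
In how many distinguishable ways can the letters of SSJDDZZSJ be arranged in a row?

7560

Letter multiplicities in SSJDDZZSJ: D×2, J×2, S×3, Z×2.
So there are 9! / (3!·2!·2!·2!) = 7560 distinguishable arrangements.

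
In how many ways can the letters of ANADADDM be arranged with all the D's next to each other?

120

Treat the 3 copies of D as a single block. The multiset to arrange is then {DDD, A, A, A, M, N}, 6 items in all.
That gives (6)!/(3!) = 120 arrangements.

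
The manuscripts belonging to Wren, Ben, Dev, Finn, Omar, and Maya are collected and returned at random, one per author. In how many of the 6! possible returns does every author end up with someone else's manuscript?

265

Let Aᵢ be the assignments in which author i gets their own manuscript. We want the size of the complement of A₁∪…∪A_6.
By inclusion–exclusion this is Σ_{j=0}^{6} (−1)^j C(6,j)·(6−j)!.
Computing: 720 − 720 + 360 − 120 + 30 − 6 + 1 = 265.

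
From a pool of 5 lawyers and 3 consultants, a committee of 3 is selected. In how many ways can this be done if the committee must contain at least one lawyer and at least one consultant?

Unrestricted: C(8,3) = 56 ways to pick any 3 of the 8.
Selections missing a whole group: no lawyers → C(3,3) = 1; no consultants → C(5,3) = 10.
Both groups omitted at once is impossible, so 56 − 11 = 45.

45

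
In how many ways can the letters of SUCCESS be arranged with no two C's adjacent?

Total arrangements of SUCCESS: 7!/(3!·2!) = 420.
If the two C's are adjacent, glue them into one block, leaving 6 items to arrange: (6)!/(3!) = 120 ways.
Subtracting, 420 − 120 = 300 arrangements keep the C's apart.

300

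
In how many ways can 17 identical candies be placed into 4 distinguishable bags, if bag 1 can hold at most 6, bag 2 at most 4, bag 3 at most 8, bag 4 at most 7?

Ignoring the caps, the number of non-negative solutions to x_1+…+x_4 = 17 is C(20,3) = 1140.
Subtract solutions that violate a single cap (substitute x_i' = x_i − (cap_i+1)): x_1 ≥ 7 gives C(13,3) = 286; x_2 ≥ 5 gives C(15,3) = 455; x_3 ≥ 9 gives C(11,3) = 165; x_4 ≥ 8 gives C(12,3) = 220. Together 1126.
Add back pairs where two caps are both exceeded: 56 + 4 + 10 + 20 + 35 + 1 = 126.
By inclusion–exclusion the count is 1140 − 1126 + 126 = 140.

140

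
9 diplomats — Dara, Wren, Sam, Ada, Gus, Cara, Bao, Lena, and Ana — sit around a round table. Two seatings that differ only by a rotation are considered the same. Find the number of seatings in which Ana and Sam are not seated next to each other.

30240

Without the restriction there are (8)! = 40320 seatings.
Seatings with Ana beside Sam: treat them as a block with 2 internal orders, giving 2 × (7)! = 10080.
Subtracting, 40320 − 10080 = 30240.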